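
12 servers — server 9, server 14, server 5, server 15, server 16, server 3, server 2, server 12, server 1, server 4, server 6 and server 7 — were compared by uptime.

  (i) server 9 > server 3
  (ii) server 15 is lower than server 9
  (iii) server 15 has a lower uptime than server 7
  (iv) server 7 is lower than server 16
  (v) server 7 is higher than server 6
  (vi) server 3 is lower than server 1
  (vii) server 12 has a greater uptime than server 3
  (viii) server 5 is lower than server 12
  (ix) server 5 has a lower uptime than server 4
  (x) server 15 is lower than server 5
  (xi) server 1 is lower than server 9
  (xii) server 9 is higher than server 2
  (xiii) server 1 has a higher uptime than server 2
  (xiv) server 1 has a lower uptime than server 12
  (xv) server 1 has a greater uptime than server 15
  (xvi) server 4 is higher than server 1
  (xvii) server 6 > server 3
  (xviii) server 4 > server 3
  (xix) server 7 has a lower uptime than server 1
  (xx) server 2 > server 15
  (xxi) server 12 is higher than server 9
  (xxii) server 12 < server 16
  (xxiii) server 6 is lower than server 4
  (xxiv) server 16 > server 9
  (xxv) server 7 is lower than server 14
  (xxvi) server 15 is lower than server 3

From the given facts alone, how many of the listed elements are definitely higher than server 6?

7

From server 6 the given relations immediately reach server 7, server 4.
From those, server 14, server 1, server 16 — 5 in total.
From those, server 9, server 12 — 7 in total.
Nothing else is reachable above server 6; 7 in all.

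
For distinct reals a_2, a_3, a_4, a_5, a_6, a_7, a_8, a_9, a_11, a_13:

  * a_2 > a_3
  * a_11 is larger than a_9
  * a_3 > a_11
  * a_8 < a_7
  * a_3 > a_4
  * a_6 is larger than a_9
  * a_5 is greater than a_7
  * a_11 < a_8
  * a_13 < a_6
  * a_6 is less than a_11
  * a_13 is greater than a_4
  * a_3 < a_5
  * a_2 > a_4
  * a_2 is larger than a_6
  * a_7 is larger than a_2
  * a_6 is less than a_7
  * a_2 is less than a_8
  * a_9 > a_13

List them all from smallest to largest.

a_4 < a_13 < a_9 < a_6 < a_11 < a_3 < a_2 < a_8 < a_7 < a_5

Each adjacent pair is fixed by a given relation: a_4 < a_13; a_13 < a_9; a_9 < a_6; a_6 < a_11; a_11 < a_3; a_3 < a_2; a_2 < a_8; a_8 < a_7; a_7 < a_5. Chaining them end to end gives the full order.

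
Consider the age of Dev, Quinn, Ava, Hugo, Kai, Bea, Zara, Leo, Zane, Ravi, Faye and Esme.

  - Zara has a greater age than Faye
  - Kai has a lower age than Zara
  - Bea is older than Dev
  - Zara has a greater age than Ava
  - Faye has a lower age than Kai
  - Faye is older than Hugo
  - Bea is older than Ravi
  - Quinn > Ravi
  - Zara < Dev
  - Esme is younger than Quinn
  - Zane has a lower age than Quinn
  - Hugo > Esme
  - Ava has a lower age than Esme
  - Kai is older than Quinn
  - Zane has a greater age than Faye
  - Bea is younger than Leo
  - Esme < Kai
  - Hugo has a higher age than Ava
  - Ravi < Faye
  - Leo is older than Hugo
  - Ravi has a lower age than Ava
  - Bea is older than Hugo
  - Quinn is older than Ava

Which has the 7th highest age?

Chaining the given pairs: Ravi < Ava < Esme < Hugo < Faye < Zane < Quinn < Kai < Zara < Dev < Bea < Leo.
The 7th largest is Zane.

Zane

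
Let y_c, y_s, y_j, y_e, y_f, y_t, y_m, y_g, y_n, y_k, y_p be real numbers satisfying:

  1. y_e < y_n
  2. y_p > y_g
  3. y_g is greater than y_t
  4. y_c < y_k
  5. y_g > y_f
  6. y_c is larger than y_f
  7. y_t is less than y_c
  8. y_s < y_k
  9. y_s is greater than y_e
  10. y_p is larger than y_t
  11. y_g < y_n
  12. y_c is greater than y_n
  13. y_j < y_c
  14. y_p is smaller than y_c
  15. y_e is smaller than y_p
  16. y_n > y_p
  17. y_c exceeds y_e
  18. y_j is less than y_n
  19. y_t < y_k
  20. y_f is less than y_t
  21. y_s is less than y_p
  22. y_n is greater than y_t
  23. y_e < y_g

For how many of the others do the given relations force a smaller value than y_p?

The elements the relations force below y_p are y_e, y_s, y_f, y_t, y_g — no chain reaches any other.
That is 5.

5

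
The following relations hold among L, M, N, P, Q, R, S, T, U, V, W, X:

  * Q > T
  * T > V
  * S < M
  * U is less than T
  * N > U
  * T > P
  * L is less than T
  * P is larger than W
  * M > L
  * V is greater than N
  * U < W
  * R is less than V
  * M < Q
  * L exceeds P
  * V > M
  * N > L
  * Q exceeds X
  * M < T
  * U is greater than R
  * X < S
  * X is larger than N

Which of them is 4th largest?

M

Piecing the relations together gives one ordering: R < U < W < P < L < N < X < S < M < V < T < Q.
The 4th largest is M.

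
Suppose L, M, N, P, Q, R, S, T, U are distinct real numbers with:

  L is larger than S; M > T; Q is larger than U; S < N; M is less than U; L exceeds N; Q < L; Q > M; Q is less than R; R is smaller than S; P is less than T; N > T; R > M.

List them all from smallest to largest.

P < T < M < U < Q < R < S < N < L

The consecutive links are each given: P < T; T < M; M < U; U < Q; Q < R; R < S; S < N; N < L.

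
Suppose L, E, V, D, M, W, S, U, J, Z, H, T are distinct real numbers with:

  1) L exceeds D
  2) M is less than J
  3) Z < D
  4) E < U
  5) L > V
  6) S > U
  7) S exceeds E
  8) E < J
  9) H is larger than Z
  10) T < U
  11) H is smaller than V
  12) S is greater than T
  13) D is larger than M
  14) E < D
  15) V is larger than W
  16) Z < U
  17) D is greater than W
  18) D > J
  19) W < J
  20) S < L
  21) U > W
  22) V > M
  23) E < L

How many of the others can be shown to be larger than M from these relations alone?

4

The elements the relations force above M are V, J, D, L — no chain reaches any other.
That is 4.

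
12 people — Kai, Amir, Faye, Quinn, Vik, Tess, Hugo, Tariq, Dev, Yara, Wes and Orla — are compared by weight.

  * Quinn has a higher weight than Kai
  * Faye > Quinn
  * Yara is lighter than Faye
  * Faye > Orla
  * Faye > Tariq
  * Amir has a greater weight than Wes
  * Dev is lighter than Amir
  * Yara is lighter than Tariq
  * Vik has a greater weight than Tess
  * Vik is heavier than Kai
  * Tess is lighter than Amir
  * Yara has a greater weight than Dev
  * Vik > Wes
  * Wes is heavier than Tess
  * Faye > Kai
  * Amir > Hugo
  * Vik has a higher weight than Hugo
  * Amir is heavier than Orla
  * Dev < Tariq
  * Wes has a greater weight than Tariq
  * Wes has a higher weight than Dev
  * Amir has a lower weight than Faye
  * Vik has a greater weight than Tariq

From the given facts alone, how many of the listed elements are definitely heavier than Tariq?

Directly above Tariq: Wes, Faye, Vik.
One step further: Amir (4 so far).
Nothing else is reachable above Tariq; 4 in all.

4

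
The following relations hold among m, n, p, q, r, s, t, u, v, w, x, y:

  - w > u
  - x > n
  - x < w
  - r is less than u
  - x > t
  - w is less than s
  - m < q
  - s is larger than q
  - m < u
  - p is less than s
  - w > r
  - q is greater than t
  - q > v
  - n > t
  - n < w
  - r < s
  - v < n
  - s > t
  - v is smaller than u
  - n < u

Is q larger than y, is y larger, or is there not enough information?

undetermined

Following every chain through y: nothing is chained to y.
q is not reached, and no chain runs the other way from q to y.
So the given relations leave the order of y and q undetermined.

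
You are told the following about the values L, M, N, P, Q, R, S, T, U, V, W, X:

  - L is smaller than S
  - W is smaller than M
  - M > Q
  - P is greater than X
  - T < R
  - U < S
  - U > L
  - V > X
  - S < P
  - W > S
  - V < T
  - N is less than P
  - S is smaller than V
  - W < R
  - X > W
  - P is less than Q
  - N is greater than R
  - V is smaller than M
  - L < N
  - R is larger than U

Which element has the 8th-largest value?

Chaining the given pairs: L < U < S < W < X < V < T < R < N < P < Q < M.
Counting 8 from the largest end gives X.

X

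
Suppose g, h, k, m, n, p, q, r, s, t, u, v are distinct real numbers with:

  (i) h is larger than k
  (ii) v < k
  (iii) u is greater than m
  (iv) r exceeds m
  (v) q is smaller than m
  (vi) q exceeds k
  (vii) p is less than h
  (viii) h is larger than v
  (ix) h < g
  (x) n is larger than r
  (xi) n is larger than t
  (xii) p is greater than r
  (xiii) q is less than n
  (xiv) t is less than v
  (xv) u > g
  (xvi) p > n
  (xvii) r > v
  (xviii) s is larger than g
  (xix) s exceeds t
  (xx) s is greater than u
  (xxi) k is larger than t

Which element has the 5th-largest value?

Chaining the given pairs: t < v < k < q < m < r < n < p < h < g < u < s.
The 5th largest is p.

p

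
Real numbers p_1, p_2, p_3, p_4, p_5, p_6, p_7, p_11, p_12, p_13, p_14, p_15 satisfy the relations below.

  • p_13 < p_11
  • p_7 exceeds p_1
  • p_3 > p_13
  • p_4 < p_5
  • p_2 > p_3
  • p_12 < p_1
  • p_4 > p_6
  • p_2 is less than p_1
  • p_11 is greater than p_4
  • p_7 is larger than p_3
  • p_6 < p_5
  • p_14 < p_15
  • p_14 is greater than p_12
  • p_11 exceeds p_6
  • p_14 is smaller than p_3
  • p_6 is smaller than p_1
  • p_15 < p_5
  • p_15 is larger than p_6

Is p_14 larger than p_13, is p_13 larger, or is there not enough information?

Following every chain through p_13: above p_13 we get p_11, p_3, p_2, p_1, p_7.
p_14 is not reached, and no chain runs the other way from p_14 to p_13.
So the given relations leave the order of p_13 and p_14 undetermined.

undetermined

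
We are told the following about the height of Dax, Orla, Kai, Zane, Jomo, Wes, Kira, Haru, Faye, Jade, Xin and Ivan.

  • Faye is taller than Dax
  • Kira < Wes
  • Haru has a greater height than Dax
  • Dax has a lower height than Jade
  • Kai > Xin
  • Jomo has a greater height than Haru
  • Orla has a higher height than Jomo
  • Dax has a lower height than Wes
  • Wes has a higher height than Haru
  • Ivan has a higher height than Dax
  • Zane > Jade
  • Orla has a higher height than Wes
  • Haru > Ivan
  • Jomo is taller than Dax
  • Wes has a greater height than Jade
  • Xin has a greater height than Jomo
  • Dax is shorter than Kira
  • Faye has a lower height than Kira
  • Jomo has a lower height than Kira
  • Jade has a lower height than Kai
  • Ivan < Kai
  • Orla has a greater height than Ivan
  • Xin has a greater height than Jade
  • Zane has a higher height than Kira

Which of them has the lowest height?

Ivan is not least since Dax < Ivan; Haru is not least since Dax < Haru; Jomo is not least since Dax < Jomo; Faye is not least since Dax < Faye; Jade is not least since Dax < Jade; Kira is not least since Faye < Kira; Wes is not least since Jade < Wes; Orla is not least since Ivan < Orla; Xin is not least since Jomo < Xin; Kai is not least since Jade < Kai; Zane is not least since Kira < Zane.
Only Dax has nothing below it, so Dax is the lowest height.

Dax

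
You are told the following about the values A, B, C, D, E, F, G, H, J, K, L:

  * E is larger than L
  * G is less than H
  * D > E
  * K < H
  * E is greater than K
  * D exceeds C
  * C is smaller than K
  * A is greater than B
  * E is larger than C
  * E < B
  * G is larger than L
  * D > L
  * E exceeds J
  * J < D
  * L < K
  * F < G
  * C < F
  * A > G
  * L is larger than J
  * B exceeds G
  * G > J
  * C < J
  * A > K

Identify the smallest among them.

C

J is not least since C < J; L is not least since J < L; K is not least since C < K; F is not least since C < F; E is not least since C < E; G is not least since F < G; B is not least since E < B; D is not least since C < D; H is not least since K < H; A is not least since K < A.
Only C has nothing below it, so C is the smallest.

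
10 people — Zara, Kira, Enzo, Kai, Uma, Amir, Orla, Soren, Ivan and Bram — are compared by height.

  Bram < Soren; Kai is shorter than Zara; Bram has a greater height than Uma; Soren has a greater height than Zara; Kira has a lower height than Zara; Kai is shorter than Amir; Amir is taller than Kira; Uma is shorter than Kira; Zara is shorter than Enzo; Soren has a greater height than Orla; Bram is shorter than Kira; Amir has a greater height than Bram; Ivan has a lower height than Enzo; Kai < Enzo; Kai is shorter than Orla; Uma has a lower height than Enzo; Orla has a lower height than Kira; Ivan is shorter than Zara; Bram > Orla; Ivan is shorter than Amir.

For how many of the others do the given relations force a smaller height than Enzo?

From Enzo the given relations immediately reach Kai, Ivan, Uma, Zara.
From those, Kira — 5 in total.
From those, Orla, Bram — 7 in total.
Nothing else is reachable below Enzo; 7 in all.

7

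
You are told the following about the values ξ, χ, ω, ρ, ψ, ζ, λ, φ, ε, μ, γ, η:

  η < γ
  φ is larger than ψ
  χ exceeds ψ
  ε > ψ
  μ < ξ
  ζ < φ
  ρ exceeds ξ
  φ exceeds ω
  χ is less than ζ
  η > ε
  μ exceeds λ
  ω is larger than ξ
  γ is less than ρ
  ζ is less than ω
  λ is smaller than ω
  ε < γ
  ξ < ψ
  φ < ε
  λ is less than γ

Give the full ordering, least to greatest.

λ < μ < ξ < ψ < χ < ζ < ω < φ < ε < η < γ < ρ

Nothing is placed below λ, so it is least; from there λ < μ; μ < ξ; ξ < ψ; ψ < χ; χ < ζ; ζ < ω; ω < φ; φ < ε; ε < η; η < γ; γ < ρ, each given directly.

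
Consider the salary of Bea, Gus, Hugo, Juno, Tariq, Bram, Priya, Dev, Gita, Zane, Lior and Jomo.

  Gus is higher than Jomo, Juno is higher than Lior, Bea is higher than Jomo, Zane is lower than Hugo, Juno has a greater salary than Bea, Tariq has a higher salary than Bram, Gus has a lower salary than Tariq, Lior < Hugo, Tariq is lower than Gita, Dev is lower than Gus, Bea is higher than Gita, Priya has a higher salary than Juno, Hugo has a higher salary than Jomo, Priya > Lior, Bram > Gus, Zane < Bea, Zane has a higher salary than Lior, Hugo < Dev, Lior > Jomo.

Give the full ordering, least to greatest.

Jomo < Lior < Zane < Hugo < Dev < Gus < Bram < Tariq < Gita < Bea < Juno < Priya

The consecutive links are each given: Jomo < Lior; Lior < Zane; Zane < Hugo; Hugo < Dev; Dev < Gus; Gus < Bram; Bram < Tariq; Tariq < Gita; Gita < Bea; Bea < Juno; Juno < Priya.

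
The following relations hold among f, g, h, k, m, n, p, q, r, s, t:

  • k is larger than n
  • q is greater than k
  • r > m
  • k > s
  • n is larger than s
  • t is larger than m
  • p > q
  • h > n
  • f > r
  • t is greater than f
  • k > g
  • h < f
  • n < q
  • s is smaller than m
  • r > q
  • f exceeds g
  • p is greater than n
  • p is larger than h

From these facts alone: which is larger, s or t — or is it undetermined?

Link the given pairs in sequence: s < n; n < k; k < q; q < r; r < f; f < t.
Chaining these gives s < n < k < q < r < f < t.
So t is larger.

t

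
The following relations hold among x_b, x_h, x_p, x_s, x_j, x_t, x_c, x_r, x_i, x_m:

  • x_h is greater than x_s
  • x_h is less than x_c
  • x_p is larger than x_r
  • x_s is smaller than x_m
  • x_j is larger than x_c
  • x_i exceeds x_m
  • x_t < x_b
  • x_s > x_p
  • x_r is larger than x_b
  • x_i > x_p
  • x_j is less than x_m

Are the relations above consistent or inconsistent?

consistent

Every relation is compatible with x_t < x_b < x_r < x_p < x_s < x_h < x_c < x_j < x_m < x_i; the set is consistent.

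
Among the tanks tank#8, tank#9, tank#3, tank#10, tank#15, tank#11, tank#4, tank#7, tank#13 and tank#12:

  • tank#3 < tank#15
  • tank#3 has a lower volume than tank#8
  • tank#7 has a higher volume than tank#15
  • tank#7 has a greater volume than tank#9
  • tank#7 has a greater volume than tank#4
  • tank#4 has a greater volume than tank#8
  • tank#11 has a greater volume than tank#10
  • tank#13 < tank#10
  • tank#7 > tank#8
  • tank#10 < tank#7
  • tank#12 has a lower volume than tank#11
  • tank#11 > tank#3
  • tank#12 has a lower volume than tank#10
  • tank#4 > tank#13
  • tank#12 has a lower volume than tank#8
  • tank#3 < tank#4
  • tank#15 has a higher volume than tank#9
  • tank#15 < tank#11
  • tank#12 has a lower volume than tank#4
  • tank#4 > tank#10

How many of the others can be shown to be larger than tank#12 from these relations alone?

5

Directly above tank#12: tank#10, tank#8, tank#11, tank#4.
One step further: tank#7 (5 so far).
Nothing else is reachable above tank#12; 5 in all.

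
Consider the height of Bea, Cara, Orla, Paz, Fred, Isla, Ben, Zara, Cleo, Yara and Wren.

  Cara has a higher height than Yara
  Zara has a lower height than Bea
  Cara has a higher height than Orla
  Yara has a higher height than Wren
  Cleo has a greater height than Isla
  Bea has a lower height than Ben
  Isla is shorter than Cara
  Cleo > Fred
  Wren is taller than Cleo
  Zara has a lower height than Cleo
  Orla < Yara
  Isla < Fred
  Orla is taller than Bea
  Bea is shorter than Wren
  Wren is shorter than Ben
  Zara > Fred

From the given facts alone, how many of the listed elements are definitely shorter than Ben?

6

From Ben the given relations immediately reach Bea, Wren.
From those, Zara, Cleo — 4 in total.
From those, Isla, Fred — 6 in total.
Nothing else is reachable below Ben; 6 in all.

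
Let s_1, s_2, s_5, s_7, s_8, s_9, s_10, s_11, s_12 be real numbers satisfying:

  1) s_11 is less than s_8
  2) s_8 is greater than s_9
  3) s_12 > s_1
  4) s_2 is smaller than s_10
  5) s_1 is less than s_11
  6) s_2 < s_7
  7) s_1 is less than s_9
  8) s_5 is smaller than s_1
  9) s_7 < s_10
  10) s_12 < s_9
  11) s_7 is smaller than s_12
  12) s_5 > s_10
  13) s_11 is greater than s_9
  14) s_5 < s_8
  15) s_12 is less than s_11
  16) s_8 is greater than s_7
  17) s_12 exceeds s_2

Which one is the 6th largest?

Piecing the relations together gives one ordering: s_2 < s_7 < s_10 < s_5 < s_1 < s_12 < s_9 < s_11 < s_8.
The 6th largest is s_5.

s_5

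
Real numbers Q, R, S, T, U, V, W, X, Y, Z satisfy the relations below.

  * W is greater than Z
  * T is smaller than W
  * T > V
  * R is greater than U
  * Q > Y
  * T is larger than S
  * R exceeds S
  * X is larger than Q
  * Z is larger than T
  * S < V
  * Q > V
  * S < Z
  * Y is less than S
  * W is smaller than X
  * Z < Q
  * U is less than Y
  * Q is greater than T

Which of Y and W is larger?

Y < S and S < V give Y < V.
Then V < T extends the chain to T.
With T < Z: Y < S < V < T < Z.
Then Z < W extends the chain to W.
So Y < W; W is the larger of the two.

W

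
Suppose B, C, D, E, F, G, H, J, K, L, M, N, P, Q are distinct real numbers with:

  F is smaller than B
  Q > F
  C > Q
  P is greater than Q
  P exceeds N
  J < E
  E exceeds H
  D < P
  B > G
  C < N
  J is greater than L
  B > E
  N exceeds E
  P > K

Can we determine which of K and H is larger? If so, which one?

Following every chain through K: above K we get P.
H is not reached, and no chain runs the other way from H to K.
So the given relations leave the order of K and H undetermined.

undetermined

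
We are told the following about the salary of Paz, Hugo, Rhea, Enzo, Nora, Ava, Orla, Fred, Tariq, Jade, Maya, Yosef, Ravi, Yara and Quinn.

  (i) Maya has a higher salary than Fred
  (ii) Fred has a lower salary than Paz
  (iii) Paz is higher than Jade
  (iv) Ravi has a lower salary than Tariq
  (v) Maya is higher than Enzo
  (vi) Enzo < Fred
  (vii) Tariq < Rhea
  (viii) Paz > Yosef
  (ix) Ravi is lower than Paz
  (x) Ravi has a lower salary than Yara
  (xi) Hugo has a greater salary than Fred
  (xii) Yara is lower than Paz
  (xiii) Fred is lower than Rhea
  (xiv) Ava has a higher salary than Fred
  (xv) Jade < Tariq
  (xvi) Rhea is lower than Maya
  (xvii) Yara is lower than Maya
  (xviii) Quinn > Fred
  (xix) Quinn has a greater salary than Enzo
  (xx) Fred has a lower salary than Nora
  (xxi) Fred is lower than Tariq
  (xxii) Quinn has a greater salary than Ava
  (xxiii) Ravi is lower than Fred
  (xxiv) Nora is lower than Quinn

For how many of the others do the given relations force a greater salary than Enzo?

Directly above Enzo: Fred, Maya, Quinn.
One step further: Ava, Tariq, Rhea, Hugo, Nora, Paz (9 so far).
No other element is forced above Enzo by the given relations, so the count is 9.

9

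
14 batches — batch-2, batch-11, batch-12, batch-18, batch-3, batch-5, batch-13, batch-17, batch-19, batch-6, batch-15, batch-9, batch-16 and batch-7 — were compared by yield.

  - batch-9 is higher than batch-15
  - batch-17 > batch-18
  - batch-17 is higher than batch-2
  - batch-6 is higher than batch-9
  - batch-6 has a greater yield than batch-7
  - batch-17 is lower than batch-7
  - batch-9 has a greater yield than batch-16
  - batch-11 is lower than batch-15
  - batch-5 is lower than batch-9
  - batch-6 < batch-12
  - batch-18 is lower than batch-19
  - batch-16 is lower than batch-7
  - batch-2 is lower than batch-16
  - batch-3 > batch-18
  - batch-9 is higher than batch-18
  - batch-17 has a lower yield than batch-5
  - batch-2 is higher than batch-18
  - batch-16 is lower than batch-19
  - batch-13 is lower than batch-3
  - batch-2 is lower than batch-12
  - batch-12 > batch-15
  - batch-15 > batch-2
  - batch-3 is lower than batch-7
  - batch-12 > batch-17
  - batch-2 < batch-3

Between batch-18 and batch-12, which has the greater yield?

batch-18 < batch-2 < batch-15 < batch-9 < batch-6 < batch-12, by transitivity through batch-2, batch-15, batch-9, batch-6.
So batch-18 < batch-12; batch-12 is the higher of the two.

batch-12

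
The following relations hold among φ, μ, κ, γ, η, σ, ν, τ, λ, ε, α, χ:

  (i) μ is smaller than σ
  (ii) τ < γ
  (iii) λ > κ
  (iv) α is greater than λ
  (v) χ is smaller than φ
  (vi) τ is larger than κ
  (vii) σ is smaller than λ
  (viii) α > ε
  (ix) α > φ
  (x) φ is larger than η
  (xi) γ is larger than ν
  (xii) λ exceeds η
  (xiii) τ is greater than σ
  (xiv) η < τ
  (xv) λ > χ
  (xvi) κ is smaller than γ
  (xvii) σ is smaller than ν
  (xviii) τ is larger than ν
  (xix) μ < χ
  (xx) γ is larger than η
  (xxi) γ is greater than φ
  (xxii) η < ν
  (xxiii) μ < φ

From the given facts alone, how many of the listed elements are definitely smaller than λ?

Directly below λ: χ, κ, η, σ.
One step further: μ (5 so far).
Nothing else is reachable below λ; 5 in all.

5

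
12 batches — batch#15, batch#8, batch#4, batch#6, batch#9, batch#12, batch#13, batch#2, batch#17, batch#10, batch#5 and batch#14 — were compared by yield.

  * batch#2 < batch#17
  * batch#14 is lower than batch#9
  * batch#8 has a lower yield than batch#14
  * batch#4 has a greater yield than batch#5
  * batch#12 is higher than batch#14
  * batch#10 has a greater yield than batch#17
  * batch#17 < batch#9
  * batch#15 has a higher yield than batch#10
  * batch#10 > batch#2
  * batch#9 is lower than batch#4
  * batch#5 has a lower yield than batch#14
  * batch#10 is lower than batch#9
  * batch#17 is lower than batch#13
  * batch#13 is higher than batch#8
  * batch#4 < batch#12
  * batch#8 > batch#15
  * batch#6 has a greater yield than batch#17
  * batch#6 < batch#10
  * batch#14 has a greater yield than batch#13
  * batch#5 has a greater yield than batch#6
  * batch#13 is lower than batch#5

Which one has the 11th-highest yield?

The consecutive relations fix a unique order: batch#2 < batch#17 < batch#6 < batch#10 < batch#15 < batch#8 < batch#13 < batch#5 < batch#14 < batch#9 < batch#4 < batch#12.
Counting 11 from the largest end gives batch#17.

batch#17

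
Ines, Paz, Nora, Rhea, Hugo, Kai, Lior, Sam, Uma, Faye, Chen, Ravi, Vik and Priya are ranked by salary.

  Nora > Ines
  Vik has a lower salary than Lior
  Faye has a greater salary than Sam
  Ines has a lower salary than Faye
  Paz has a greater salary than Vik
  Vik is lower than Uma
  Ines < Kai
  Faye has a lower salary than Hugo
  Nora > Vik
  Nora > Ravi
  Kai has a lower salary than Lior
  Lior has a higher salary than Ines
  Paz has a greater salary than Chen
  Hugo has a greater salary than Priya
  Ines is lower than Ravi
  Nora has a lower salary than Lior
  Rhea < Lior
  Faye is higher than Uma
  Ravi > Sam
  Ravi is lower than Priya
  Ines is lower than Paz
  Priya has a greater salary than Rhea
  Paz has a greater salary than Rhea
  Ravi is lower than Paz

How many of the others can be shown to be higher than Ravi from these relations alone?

From Ravi the given relations immediately reach Nora, Priya, Paz.
From those, Lior, Hugo — 5 in total.
No other element is forced above Ravi by the given relations, so the count is 5.

5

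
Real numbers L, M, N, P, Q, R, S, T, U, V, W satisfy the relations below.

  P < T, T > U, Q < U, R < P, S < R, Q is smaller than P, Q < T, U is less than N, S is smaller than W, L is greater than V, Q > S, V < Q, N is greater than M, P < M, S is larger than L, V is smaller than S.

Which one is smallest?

V

L is not least since V < L; S is not least since L < S; Q is not least since V < Q; R is not least since S < R; P is not least since R < P; U is not least since Q < U; M is not least since P < M; T is not least since Q < T; W is not least since S < W; N is not least since M < N.
Only V has nothing below it, so V is the smallest.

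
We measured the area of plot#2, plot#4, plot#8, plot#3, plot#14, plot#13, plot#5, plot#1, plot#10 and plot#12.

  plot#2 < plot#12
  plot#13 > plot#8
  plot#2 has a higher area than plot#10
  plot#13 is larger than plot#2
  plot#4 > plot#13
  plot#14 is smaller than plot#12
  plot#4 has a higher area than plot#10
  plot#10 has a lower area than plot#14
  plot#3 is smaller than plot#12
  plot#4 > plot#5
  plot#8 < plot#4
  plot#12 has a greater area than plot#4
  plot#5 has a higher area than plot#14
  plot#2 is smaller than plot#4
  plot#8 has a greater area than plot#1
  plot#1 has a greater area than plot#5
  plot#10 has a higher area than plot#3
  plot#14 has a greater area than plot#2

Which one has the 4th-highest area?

plot#8

Piecing the relations together gives one ordering: plot#3 < plot#10 < plot#2 < plot#14 < plot#5 < plot#1 < plot#8 < plot#13 < plot#4 < plot#12.
The 4th largest is plot#8.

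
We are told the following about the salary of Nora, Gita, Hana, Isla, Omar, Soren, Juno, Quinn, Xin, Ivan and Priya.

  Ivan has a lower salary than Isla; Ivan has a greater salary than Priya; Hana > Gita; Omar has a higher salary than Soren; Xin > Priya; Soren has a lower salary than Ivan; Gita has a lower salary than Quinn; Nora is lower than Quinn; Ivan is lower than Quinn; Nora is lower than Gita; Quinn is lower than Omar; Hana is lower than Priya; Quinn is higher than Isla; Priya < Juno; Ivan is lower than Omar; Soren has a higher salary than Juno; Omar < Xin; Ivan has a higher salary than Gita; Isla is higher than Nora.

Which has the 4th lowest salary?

The consecutive relations fix a unique order: Nora < Gita < Hana < Priya < Juno < Soren < Ivan < Isla < Quinn < Omar < Xin.
The 4th smallest is Priya.

Priya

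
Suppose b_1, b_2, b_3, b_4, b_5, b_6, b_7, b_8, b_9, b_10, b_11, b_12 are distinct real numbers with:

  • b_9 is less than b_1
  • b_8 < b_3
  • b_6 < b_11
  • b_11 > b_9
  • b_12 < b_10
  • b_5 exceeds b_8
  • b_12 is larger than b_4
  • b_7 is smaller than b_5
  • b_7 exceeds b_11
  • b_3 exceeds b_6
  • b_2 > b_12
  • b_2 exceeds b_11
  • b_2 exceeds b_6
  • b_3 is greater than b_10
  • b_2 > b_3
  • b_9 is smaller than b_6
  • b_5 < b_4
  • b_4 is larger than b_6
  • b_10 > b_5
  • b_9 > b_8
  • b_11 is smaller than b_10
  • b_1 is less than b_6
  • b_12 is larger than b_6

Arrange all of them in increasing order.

The consecutive links are each given: b_8 < b_9; b_9 < b_1; b_1 < b_6; b_6 < b_11; b_11 < b_7; b_7 < b_5; b_5 < b_4; b_4 < b_12; b_12 < b_10; b_10 < b_3; b_3 < b_2.

b_8 < b_9 < b_1 < b_6 < b_11 < b_7 < b_5 < b_4 < b_12 < b_10 < b_3 < b_2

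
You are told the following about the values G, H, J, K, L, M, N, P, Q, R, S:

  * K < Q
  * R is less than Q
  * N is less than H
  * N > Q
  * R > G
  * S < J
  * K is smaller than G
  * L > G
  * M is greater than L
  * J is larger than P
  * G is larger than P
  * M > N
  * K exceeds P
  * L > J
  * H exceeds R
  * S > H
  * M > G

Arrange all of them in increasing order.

P < K < G < R < Q < N < H < S < J < L < M

The consecutive links are each given: P < K; K < G; G < R; R < Q; Q < N; N < H; H < S; S < J; J < L; L < M.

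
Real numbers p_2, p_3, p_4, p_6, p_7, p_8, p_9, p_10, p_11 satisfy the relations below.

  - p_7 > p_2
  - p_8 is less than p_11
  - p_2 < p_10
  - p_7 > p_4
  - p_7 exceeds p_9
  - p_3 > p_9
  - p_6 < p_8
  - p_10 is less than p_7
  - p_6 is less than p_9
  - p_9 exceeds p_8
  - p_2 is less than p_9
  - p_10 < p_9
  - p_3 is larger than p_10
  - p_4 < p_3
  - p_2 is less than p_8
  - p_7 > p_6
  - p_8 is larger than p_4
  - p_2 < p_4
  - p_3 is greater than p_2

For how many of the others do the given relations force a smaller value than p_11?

From p_11 the given relations immediately reach p_8.
From those, p_2, p_6, p_4 — 4 in total.
No other element is forced below p_11 by the given relations, so the count is 4.

4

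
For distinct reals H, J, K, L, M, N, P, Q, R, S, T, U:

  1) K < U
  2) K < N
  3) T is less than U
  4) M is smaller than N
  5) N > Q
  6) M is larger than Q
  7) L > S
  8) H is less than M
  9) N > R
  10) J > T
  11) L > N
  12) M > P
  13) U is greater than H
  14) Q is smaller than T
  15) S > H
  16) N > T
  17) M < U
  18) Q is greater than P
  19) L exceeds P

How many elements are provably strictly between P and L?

The relations place P below L. An element lies strictly between them when it is forced above P and also forced below L.
Above P: {Q, T, M, N, J, U}. Below L: {K, R, H, S, Q, T, M, N}.
Intersection: {Q, T, M, N} — 4.

4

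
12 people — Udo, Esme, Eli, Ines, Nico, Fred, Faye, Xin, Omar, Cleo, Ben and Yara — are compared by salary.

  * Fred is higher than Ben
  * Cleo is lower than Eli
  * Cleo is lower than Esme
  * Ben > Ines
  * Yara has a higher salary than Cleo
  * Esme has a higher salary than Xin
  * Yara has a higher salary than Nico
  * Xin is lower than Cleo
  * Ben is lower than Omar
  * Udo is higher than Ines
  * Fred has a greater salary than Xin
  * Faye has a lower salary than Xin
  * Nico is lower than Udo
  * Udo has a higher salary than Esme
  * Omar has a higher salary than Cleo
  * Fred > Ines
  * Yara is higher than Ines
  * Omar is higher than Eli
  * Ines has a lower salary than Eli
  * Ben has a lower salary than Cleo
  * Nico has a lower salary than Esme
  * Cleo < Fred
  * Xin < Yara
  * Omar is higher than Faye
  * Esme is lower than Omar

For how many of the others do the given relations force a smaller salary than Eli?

From Eli the given relations immediately reach Ines, Cleo.
From those, Xin, Ben — 4 in total.
From those, Faye — 5 in total.
No other element is forced below Eli by the given relations, so the count is 5.

5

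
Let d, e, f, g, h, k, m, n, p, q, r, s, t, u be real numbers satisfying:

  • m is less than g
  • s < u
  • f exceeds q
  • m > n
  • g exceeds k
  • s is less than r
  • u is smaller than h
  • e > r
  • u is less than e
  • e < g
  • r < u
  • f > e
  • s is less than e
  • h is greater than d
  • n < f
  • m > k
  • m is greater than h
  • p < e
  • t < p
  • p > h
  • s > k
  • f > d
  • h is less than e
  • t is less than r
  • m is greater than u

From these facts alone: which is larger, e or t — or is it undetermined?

t < r < u < h < p < e, by transitivity through r, u, h, p.
So e is larger.

e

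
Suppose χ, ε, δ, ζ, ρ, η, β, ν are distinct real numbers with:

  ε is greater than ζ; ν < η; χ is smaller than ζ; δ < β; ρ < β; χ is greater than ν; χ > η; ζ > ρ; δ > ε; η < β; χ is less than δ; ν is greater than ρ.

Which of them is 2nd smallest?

Piecing the relations together gives one ordering: ρ < ν < η < χ < ζ < ε < δ < β.
The 2nd smallest is ν.

ν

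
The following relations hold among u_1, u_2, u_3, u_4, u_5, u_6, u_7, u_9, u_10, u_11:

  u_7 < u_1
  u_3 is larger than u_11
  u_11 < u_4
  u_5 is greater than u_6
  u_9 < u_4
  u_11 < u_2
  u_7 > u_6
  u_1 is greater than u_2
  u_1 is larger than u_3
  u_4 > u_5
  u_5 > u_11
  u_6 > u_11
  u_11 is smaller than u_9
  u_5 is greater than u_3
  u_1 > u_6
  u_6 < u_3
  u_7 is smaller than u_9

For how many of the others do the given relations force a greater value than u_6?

The elements the relations force above u_6 are u_3, u_5, u_7, u_9, u_4, u_1 — no chain reaches any other.
That is 6.

6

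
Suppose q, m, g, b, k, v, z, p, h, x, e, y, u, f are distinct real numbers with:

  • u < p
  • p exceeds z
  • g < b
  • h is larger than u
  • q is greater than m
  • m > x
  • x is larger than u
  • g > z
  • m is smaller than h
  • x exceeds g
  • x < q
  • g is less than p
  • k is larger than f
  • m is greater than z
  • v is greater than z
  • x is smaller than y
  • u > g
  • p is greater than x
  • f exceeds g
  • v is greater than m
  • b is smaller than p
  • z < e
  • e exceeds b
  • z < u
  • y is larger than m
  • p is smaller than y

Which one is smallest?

z

Chaining upward from z: directly above it, g, u, m, p, v, e; then b, x, f, h, q, y; then k.
That covers every other element, and nothing is given below z, so z is the smallest.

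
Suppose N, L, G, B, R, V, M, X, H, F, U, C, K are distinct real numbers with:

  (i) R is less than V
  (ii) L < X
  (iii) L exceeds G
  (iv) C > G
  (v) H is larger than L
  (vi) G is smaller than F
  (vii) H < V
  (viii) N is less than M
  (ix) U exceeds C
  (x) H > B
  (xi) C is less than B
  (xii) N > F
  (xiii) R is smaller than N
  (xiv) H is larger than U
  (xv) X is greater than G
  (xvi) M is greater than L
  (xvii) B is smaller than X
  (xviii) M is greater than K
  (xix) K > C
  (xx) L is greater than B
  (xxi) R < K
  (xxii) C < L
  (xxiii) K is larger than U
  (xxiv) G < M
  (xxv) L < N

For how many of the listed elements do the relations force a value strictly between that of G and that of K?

The relations place G below K. An element lies strictly between them when it is forced above G and also forced below K.
Above G: {C, F, B, L, N, X, U, H, M, V}. Below K: {R, C, U}.
Intersection: {C, U} — 2.

2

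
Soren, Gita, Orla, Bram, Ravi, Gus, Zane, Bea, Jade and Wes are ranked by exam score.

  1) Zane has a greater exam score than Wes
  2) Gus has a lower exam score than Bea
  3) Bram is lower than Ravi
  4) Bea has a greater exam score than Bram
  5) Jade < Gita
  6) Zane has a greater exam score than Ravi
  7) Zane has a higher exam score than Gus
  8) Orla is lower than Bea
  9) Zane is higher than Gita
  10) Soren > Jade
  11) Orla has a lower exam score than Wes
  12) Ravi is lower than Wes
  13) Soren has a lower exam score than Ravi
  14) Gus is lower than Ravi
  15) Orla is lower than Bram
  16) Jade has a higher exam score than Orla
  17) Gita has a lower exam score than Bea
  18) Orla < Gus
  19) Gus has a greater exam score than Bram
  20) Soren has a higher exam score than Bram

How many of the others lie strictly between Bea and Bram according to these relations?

1

Chaining upward from Bram reaches: Gus, Soren, Ravi, Wes, Zane.
Chaining downward from Bea reaches: Orla, Jade, Gita, Gus.
Strictly between Bram and Bea are those in both lists: Gus — 1 element.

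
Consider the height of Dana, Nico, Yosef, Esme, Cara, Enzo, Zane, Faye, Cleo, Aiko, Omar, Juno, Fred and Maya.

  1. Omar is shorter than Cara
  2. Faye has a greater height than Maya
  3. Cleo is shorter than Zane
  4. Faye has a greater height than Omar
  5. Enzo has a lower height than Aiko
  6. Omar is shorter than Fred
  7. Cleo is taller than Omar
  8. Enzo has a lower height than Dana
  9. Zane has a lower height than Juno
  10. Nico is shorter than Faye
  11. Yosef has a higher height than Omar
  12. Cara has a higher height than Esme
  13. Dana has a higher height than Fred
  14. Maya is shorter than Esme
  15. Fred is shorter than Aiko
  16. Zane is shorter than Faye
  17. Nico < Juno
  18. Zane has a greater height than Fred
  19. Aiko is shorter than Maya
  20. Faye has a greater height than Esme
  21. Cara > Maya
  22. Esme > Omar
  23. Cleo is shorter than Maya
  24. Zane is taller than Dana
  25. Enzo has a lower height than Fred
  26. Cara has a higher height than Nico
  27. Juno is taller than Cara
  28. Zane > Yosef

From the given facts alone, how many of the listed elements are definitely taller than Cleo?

6

Directly above Cleo: Zane, Maya.
One step further: Esme, Faye, Cara, Juno (6 so far).
No other element is forced above Cleo by the given relations, so the count is 6.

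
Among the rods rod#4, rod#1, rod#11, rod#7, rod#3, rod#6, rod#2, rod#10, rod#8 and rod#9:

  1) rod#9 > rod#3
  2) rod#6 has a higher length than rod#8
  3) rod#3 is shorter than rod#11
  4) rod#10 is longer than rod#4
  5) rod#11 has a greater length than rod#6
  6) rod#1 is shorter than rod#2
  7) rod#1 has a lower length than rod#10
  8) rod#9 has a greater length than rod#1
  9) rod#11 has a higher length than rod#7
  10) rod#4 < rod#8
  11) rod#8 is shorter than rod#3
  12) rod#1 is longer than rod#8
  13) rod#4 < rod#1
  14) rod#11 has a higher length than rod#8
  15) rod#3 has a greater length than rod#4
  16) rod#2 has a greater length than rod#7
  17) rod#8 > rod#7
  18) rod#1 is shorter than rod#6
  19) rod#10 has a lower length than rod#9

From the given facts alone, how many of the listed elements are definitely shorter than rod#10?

The elements the relations force below rod#10 are rod#4, rod#7, rod#8, rod#1 — no chain reaches any other.
That is 4.

4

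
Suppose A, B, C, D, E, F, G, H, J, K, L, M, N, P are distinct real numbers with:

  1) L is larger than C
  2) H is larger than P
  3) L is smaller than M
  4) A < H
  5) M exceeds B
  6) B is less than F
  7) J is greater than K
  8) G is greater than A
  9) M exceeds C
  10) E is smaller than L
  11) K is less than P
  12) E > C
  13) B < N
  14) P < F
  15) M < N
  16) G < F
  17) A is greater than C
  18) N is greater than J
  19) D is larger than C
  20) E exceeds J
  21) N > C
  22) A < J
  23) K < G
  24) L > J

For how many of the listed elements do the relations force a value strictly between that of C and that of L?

3

The relations place C below L. An element lies strictly between them when it is forced above C and also forced below L.
Above C: {A, D, G, J, E, M, N, H, F}. Below L: {A, K, J, E}.
Intersection: {A, J, E} — 3.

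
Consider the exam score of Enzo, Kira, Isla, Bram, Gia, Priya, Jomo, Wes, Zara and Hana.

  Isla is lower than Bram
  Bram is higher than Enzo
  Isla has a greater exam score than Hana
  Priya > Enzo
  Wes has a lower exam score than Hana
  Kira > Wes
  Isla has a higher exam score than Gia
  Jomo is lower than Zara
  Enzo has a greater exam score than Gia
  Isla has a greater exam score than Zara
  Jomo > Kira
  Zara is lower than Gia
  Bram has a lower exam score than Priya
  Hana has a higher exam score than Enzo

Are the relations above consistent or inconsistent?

The single ordering Wes < Kira < Jomo < Zara < Gia < Enzo < Hana < Isla < Bram < Priya satisfies every listed relation, so no contradiction arises.

consistent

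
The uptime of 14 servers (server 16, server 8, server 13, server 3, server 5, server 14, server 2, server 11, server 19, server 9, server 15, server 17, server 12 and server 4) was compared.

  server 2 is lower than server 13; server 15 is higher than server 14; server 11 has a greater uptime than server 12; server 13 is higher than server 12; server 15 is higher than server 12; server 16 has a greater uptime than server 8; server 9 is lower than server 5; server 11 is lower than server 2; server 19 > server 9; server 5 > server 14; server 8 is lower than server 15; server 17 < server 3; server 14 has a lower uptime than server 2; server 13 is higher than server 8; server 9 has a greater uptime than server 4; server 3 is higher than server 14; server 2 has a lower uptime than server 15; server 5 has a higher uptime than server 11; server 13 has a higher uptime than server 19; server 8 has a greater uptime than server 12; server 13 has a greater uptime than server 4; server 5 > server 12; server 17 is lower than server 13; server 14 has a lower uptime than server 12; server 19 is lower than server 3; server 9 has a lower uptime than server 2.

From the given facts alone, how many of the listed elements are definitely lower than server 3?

Directly below server 3: server 14, server 19, server 17.
One step further: server 9 (4 so far).
One step further: server 4 (5 so far).
No other element is forced below server 3 by the given relations, so the count is 5.

5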